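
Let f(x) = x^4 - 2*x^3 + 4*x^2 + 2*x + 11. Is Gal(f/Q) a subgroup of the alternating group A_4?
No

The polynomial is irreducible of degree 4 over Q. Its discriminant is 512000, which is not a perfect square. A Galois group lies in the alternating group exactly when the discriminant is a square in Q, so the Galois group (C_4) is not contained in A_4.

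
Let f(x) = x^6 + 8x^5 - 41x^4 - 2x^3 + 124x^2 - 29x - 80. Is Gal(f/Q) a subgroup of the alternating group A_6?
The polynomial is irreducible of degree 6 over Q. Its discriminant is 1770264843169 = 1330513^2, a perfect square. A Galois group lies in the alternating group exactly when the discriminant is a square in Q, so the Galois group (PSL(2,5)) is contained in A_6.

Yes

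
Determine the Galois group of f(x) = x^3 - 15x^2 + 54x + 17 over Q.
C_3 (also written C3)

The polynomial is an irreducible cubic over Q and its discriminant is 81 = 9^2, a perfect square. For an irreducible cubic, a square discriminant forces the Galois group to be A_3, the cyclic group of order 3.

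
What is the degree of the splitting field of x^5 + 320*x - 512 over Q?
60

The degree of the splitting field over Q equals the order of the Galois group, so first determine the group. The polynomial f is an irreducible quintic over Q, so G = Gal(f/Q) is a transitive subgroup of S_5: one of C_5 (5T1, order 5), D_5 (5T2, order 10), F_20 (5T3, order 20), A_5 (5T4, order 60) or S_5 (5T5, order 120). The discriminant of f is 1073741824000000 = 32768000^2, a perfect square, so G is contained in A_5. The transitive groups of degree 5 contained in A_5 are: C_5 (5T1, order 5), D_5 (5T2, order 10), A_5 (5T4, order 60). By Dedekind's theorem, for a prime p not dividing disc(f) the degrees of the irreducible factors of f mod p form the cycle type of an element of G. Factoring f modulo the 2 such primes p <= 7 (skipping 2, 5, which divide the discriminant), each new pattern first appears at: mod 3: f = (x^5 + 2x + 1), pattern 5; mod 7: f = (x + 1)(x + 3)(x^3 + 3x^2 + 6x + 2), pattern 3+1+1. No other pattern occurs in this range, so the set of observed cycle types is {5, 3+1+1}. Among the candidates above, the only group containing elements of all these cycle types is A_5 (5T4) — each of C_5 (5T1), D_5 (5T2) lacks at least one of them. Hence G = A_5 (5T4), of order 60. The Galois group A_5 (5T4) has order 60, so the splitting field has degree 60 over Q.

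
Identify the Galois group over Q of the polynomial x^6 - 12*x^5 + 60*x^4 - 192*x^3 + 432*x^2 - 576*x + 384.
The polynomial f is an irreducible sextic over Q, so G = Gal(f/Q) is one of the 16 transitive subgroups 6T1, ..., 6T16 of S_6. The discriminant of f is 1352605460594688, which is not a perfect square, so G is not contained in A_6. The transitive groups of degree 6 not contained in A_6 are: C_6 (6T1, order 6), S_3 (6T2, order 6), D_6 (6T3, order 12), C_3 x S_3 (6T5, order 18), A_4 x C_2 (6T6, order 24), S_4 (6T8, order 24), S_3 x S_3 (6T9, order 36), S_4 x C_2 (6T11, order 48), (S_3 x S_3) : C_2 (6T13, order 72), PGL(2,5) (6T14, order 120), S_6 (6T16, order 720). By Dedekind's theorem, for a prime p not dividing disc(f) the degrees of the irreducible factors of f mod p form the cycle type of an element of G. Factoring f modulo the 79 such primes p <= 419 (skipping 2, 3, which divide the discriminant), each new pattern first appears at: mod 5: f = (x^6 + 3x^5 + 3x^3 + 2x^2 + 4x + 4), pattern 6; mod 7: f = (x^2 + 4)(x^2 + 4x + 6)(x^2 + 5x + 2), pattern 2+2+2; mod 11: f = (x + 5)(x + 8)(x^2 + 1)(x^2 + 8x + 3), pattern 2+2+1+1; mod 13: f = (x^3 + 7x^2 + 12x + 8)(x^3 + 7x^2 + 12x + 9), pattern 3+3; mod 97: f = (x + 2)(x + 33)(x + 41)(x + 48)(x + 59)(x + 96), pattern 1+1+1+1+1+1. No other pattern occurs in this range, so the set of observed cycle types is {6, 2+2+2, 2+2+1+1, 3+3, 1+1+1+1+1+1}. The candidates containing elements of all these cycle types are D_6 (6T3) of order 12, A_4 x C_2 (6T6) of order 24, S_3 x S_3 (6T9) of order 36, S_4 x C_2 (6T11) of order 48, (S_3 x S_3) : C_2 (6T13) of order 72, PGL(2,5) (6T14) of order 120, S_6 (6T16) of order 720; the others are excluded. The observed types are precisely the cycle types that occur in D_6 (6T3). Each of the other remaining candidates has further cycle types, and by the Chebotarev density theorem the matching factorization patterns would occur for a proportion of primes equal to their share of the group: A_4 x C_2 (6T6) additionally contains elements of type 2+1+1+1+1 (3 of its 24 elements, about 12% of primes); S_3 x S_3 (6T9) additionally contains elements of type 3+1+1+1 (4 of its 36 elements, about 11% of primes); S_4 x C_2 (6T11) additionally contains elements of type 4+2, 4+1+1, 2+1+1+1+1 (15 of its 48 elements, about 31% of primes); (S_3 x S_3) : C_2 (6T13) additionally contains elements of type 4+2, 3+2+1, 3+1+1+1, 2+1+1+1+1 (40 of its 72 elements, about 56% of primes); PGL(2,5) (6T14) additionally contains elements of type 5+1, 4+1+1 (54 of its 120 elements, about 45% of primes); S_6 (6T16) additionally contains elements of type 5+1, 4+2, 4+1+1, 3+2+1, 3+1+1+1, 2+1+1+1+1 (499 of its 720 elements, about 69% of primes). None of the 79 primes tested shows any such pattern (for each of these groups the chance of that is below 10^-4), which rules them out. Hence G = D_6 (6T3), of order 12.

D_6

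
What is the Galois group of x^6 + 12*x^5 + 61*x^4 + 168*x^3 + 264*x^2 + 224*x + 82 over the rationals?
S_4 x C_2 (order 48)

The polynomial f is an irreducible sextic over Q, so G = Gal(f/Q) is one of the 16 transitive subgroups 6T1, ..., 6T16 of S_6. The discriminant of f is -1722368, which is not a perfect square, so G is not contained in A_6. The transitive groups of degree 6 not contained in A_6 are: C_6 (6T1, order 6), S_3 (6T2, order 6), D_6 (6T3, order 12), C_3 x S_3 (6T5, order 18), A_4 x C_2 (6T6, order 24), S_4 (6T8, order 24), S_3 x S_3 (6T9, order 36), S_4 x C_2 (6T11, order 48), (S_3 x S_3) : C_2 (6T13, order 72), PGL(2,5) (6T14, order 120), S_6 (6T16, order 720). By Dedekind's theorem, for a prime p not dividing disc(f) the degrees of the irreducible factors of f mod p form the cycle type of an element of G. Factoring f modulo the 29 such primes p <= 127 (skipping 2, 29, which divide the discriminant), each new pattern first appears at: mod 3: f = (x^3 + x^2 + 2x + 1)(x^3 + 2x^2 + 1), pattern 3+3; mod 5: f = (x^6 + 2x^5 + x^4 + 3x^3 + 4x^2 + 4x + 2), pattern 6; mod 7: f = (x + 5)(x + 6)(x^4 + x^3 + 6x^2 + 2x + 6), pattern 4+1+1; mod 17: f = (x + 7)(x + 14)(x^2 + 2x + 15)(x^2 + 6x + 6), pattern 2+2+1+1; mod 23: f = (x^2 + 4x + 8)(x^2 + 14x + 15)(x^2 + 17x + 21), pattern 2+2+2; mod 67: f = (x^2 + 4x + 18)(x^4 + 8x^3 + 11x^2 + 47x + 12), pattern 4+2; mod 127: f = (x + 42)(x + 62)(x + 69)(x + 89)(x^2 + 4x + 125), pattern 2+1+1+1+1. No other pattern occurs in this range, so the set of observed cycle types is {3+3, 6, 4+1+1, 2+2+1+1, 2+2+2, 4+2, 2+1+1+1+1}. The candidates containing elements of all these cycle types are S_4 x C_2 (6T11) of order 48, S_6 (6T16) of order 720; the others are excluded. The observed types are precisely the cycle types that occur in S_4 x C_2 (6T11) (apart from the identity). Each of the other remaining candidates has further cycle types, and by the Chebotarev density theorem the matching factorization patterns would occur for a proportion of primes equal to their share of the group: S_6 (6T16) additionally contains elements of type 5+1, 3+2+1, 3+1+1+1 (304 of its 720 elements, about 42% of primes). None of the 29 primes tested shows any such pattern (for each of these groups the chance of that is below 10^-4), which rules them out. Hence G = S_4 x C_2 (6T11), of order 48.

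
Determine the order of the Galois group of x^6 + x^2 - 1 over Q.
The degree of the splitting field over Q equals the order of the Galois group, so first determine the group. The polynomial f is an irreducible sextic over Q, so G = Gal(f/Q) is one of the 16 transitive subgroups 6T1, ..., 6T16 of S_6. The discriminant of f is 61504 = 248^2, a perfect square, so G is contained in A_6. The transitive groups of degree 6 contained in A_6 are: A_4 (6T4, order 12), S_4 (6T7, order 24), (C_3 x C_3) : C_4 (6T10, order 36), PSL(2,5) (6T12, order 60), A_6 (6T15, order 360). By Dedekind's theorem, for a prime p not dividing disc(f) the degrees of the irreducible factors of f mod p form the cycle type of an element of G. Factoring f modulo the 79 such primes p <= 419 (skipping 2, 31, which divide the discriminant), each new pattern first appears at: mod 3: f = (x^2 + 1)(x^4 + 2x^2 + 2), pattern 4+2; mod 5: f = (x^3 + x^2 + 3x + 4)(x^3 + 4x^2 + 3x + 1), pattern 3+3; mod 11: f = (x + 3)(x + 8)(x^2 + 4x + 7)(x^2 + 7x + 7), pattern 2+2+1+1; mod 67: f = (x + 2)(x + 3)(x + 11)(x + 56)(x + 64)(x + 65), pattern 1+1+1+1+1+1. No other pattern occurs in this range, so the set of observed cycle types is {4+2, 3+3, 2+2+1+1, 1+1+1+1+1+1}. The candidates containing elements of all these cycle types are S_4 (6T7) of order 24, (C_3 x C_3) : C_4 (6T10) of order 36, A_6 (6T15) of order 360; the others are excluded. The observed types are precisely the cycle types that occur in S_4 (6T7). Each of the other remaining candidates has further cycle types, and by the Chebotarev density theorem the matching factorization patterns would occur for a proportion of primes equal to their share of the group: (C_3 x C_3) : C_4 (6T10) additionally contains elements of type 3+1+1+1 (4 of its 36 elements, about 11% of primes); A_6 (6T15) additionally contains elements of type 5+1, 3+1+1+1 (184 of its 360 elements, about 51% of primes). None of the 79 primes tested shows any such pattern (for each of these groups the chance of that is below 10^-4), which rules them out. Hence G = S_4 (6T7), of order 24. The Galois group S_4 (6T7) has order 24, so the splitting field has degree 24 over Q.

24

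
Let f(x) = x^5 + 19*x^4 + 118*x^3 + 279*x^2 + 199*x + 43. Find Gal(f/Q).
The polynomial f is an irreducible quintic over Q, so G = Gal(f/Q) is a transitive subgroup of S_5: one of C_5 (5T1, order 5), D_5 (5T2, order 10), F_20 (5T3, order 20), A_5 (5T4, order 60) or S_5 (5T5, order 120). The discriminant of f is 1012703329 = 31823^2, a perfect square, so G is contained in A_5. The transitive groups of degree 5 contained in A_5 are: C_5 (5T1, order 5), D_5 (5T2, order 10), A_5 (5T4, order 60). By Dedekind's theorem, for a prime p not dividing disc(f) the degrees of the irreducible factors of f mod p form the cycle type of an element of G. Factoring f modulo the 14 such primes p <= 47 (skipping 11, which divides the discriminant), each new pattern first appears at: mod 2: f = (x^5 + x^4 + x^2 + x + 1), pattern 5; mod 23: f = (x + 1)(x + 5)(x + 6)(x + 10)(x + 20), pattern 1+1+1+1+1. No other pattern occurs in this range, so the set of observed cycle types is {5, 1+1+1+1+1}. The candidates containing elements of all these cycle types are C_5 (5T1) of order 5, D_5 (5T2) of order 10, A_5 (5T4) of order 60; the others are excluded. The observed types are precisely the cycle types that occur in C_5 (5T1). Each of the other remaining candidates has further cycle types, and by the Chebotarev density theorem the matching factorization patterns would occur for a proportion of primes equal to their share of the group: D_5 (5T2) additionally contains elements of type 2+2+1 (5 of its 10 elements, about 50% of primes); A_5 (5T4) additionally contains elements of type 3+1+1, 2+2+1 (35 of its 60 elements, about 58% of primes). None of the 14 primes tested shows any such pattern (for each of these groups the chance of that is below 10^-4), which rules them out. Hence G = C_5 (5T1), of order 5.

C_5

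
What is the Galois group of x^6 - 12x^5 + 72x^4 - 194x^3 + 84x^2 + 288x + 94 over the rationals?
S_3 x S_3 (also written G36-)

The polynomial f is an irreducible sextic over Q, so G = Gal(f/Q) is one of the 16 transitive subgroups 6T1, ..., 6T16 of S_6. The discriminant of f is 407330802770688, which is not a perfect square, so G is not contained in A_6. The transitive groups of degree 6 not contained in A_6 are: C_6 (6T1, order 6), S_3 (6T2, order 6), D_6 (6T3, order 12), C_3 x S_3 (6T5, order 18), A_4 x C_2 (6T6, order 24), S_4 (6T8, order 24), S_3 x S_3 (6T9, order 36), S_4 x C_2 (6T11, order 48), (S_3 x S_3) : C_2 (6T13, order 72), PGL(2,5) (6T14, order 120), S_6 (6T16, order 720). By Dedekind's theorem, for a prime p not dividing disc(f) the degrees of the irreducible factors of f mod p form the cycle type of an element of G. Factoring f modulo the 22 such primes p <= 97 (skipping 2, 3, 37, which divide the discriminant), each new pattern first appears at: mod 5: f = (x^6 + 3x^5 + 2x^4 + x^3 + 4x^2 + 3x + 4), pattern 6; mod 11: f = (x + 8)(x + 9)(x^2 + 7x + 2)(x^2 + 8x + 6), pattern 2+2+1+1; mod 13: f = (x + 1)(x + 8)(x + 11)(x^3 + 7x^2 + 7x + 12), pattern 3+1+1+1; mod 31: f = (x^2 + 5x + 1)(x^2 + 15x + 7)(x^2 + 30x + 9), pattern 2+2+2; mod 97: f = (x^3 + 91x^2 + 55x + 78)(x^3 + 91x^2 + 78x + 41), pattern 3+3. No other pattern occurs in this range, so the set of observed cycle types is {6, 2+2+1+1, 3+1+1+1, 2+2+2, 3+3}. The candidates containing elements of all these cycle types are S_3 x S_3 (6T9) of order 36, (S_3 x S_3) : C_2 (6T13) of order 72, S_6 (6T16) of order 720; the others are excluded. The observed types are precisely the cycle types that occur in S_3 x S_3 (6T9) (apart from the identity). Each of the other remaining candidates has further cycle types, and by the Chebotarev density theorem the matching factorization patterns would occur for a proportion of primes equal to their share of the group: (S_3 x S_3) : C_2 (6T13) additionally contains elements of type 4+2, 3+2+1, 2+1+1+1+1 (36 of its 72 elements, about 50% of primes); S_6 (6T16) additionally contains elements of type 5+1, 4+2, 4+1+1, 3+2+1, 2+1+1+1+1 (459 of its 720 elements, about 64% of primes). None of the 22 primes tested shows any such pattern (for each of these groups the chance of that is below 10^-4), which rules them out. Hence G = S_3 x S_3 (6T9), of order 36.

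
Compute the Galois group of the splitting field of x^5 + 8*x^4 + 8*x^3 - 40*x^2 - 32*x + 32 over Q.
C_5 (also written C5)

The polynomial f is an irreducible quintic over Q, so G = Gal(f/Q) is a transitive subgroup of S_5: one of C_5 (5T1, order 5), D_5 (5T2, order 10), F_20 (5T3, order 20), A_5 (5T4, order 60) or S_5 (5T5, order 120). The discriminant of f is 15352201216 = 123904^2, a perfect square, so G is contained in A_5. The transitive groups of degree 5 contained in A_5 are: C_5 (5T1, order 5), D_5 (5T2, order 10), A_5 (5T4, order 60). By Dedekind's theorem, for a prime p not dividing disc(f) the degrees of the irreducible factors of f mod p form the cycle type of an element of G. Factoring f modulo the 14 such primes p <= 53 (skipping 2, 11, which divide the discriminant), each new pattern first appears at: mod 3: f = (x^5 + 2x^4 + 2x^3 + 2x^2 + x + 2), pattern 5; mod 23: f = (x + 1)(x + 7)(x + 10)(x + 14)(x + 22), pattern 1+1+1+1+1. No other pattern occurs in this range, so the set of observed cycle types is {5, 1+1+1+1+1}. The candidates containing elements of all these cycle types are C_5 (5T1) of order 5, D_5 (5T2) of order 10, A_5 (5T4) of order 60; the others are excluded. The observed types are precisely the cycle types that occur in C_5 (5T1). Each of the other remaining candidates has further cycle types, and by the Chebotarev density theorem the matching factorization patterns would occur for a proportion of primes equal to their share of the group: D_5 (5T2) additionally contains elements of type 2+2+1 (5 of its 10 elements, about 50% of primes); A_5 (5T4) additionally contains elements of type 3+1+1, 2+2+1 (35 of its 60 elements, about 58% of primes). None of the 14 primes tested shows any such pattern (for each of these groups the chance of that is below 10^-4), which rules them out. Hence G = C_5 (5T1), of order 5.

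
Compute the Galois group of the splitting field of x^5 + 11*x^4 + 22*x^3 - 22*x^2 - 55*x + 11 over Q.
5T1: C_5

The polynomial f is an irreducible quintic over Q, so G = Gal(f/Q) is a transitive subgroup of S_5: one of C_5 (5T1, order 5), D_5 (5T2, order 10), F_20 (5T3, order 20), A_5 (5T4, order 60) or S_5 (5T5, order 120). The discriminant of f is 15352201216 = 123904^2, a perfect square, so G is contained in A_5. The transitive groups of degree 5 contained in A_5 are: C_5 (5T1, order 5), D_5 (5T2, order 10), A_5 (5T4, order 60). By Dedekind's theorem, for a prime p not dividing disc(f) the degrees of the irreducible factors of f mod p form the cycle type of an element of G. Factoring f modulo the 14 such primes p <= 53 (skipping 2, 11, which divide the discriminant), each new pattern first appears at: mod 3: f = (x^5 + 2x^4 + x^3 + 2x^2 + 2x + 2), pattern 5; mod 23: f = (x + 5)(x + 10)(x + 12)(x + 14)(x + 16), pattern 1+1+1+1+1. No other pattern occurs in this range, so the set of observed cycle types is {5, 1+1+1+1+1}. The candidates containing elements of all these cycle types are C_5 (5T1) of order 5, D_5 (5T2) of order 10, A_5 (5T4) of order 60; the others are excluded. The observed types are precisely the cycle types that occur in C_5 (5T1). Each of the other remaining candidates has further cycle types, and by the Chebotarev density theorem the matching factorization patterns would occur for a proportion of primes equal to their share of the group: D_5 (5T2) additionally contains elements of type 2+2+1 (5 of its 10 elements, about 50% of primes); A_5 (5T4) additionally contains elements of type 3+1+1, 2+2+1 (35 of its 60 elements, about 58% of primes). None of the 14 primes tested shows any such pattern (for each of these groups the chance of that is below 10^-4), which rules them out. Hence G = C_5 (5T1), of order 5.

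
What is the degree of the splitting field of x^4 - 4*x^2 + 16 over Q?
4

The degree of the splitting field over Q equals the order of the Galois group, so first determine the group. The polynomial is an irreducible quartic over Q and its discriminant is 589824 = 768^2, a perfect square, so the Galois group is contained in A_4. The resolvent cubic y^3 + 4*y^2 - 64*y - 256 splits completely over Q, which gives the Klein four-group V_4. The Galois group V_4 (4T2) has order 4, so the splitting field has degree 4 over Q.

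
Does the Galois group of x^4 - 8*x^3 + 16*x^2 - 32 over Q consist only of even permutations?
The polynomial is irreducible of degree 4 over Q. Its discriminant is -4194304, which is not a perfect square. A Galois group lies in the alternating group exactly when the discriminant is a square in Q, so the Galois group (D_4) is not contained in A_4.

No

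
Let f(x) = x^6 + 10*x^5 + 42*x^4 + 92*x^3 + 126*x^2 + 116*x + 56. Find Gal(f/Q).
S_4 x C_2 (also written S4xC2)

The polynomial f is an irreducible sextic over Q, so G = Gal(f/Q) is one of the 16 transitive subgroups 6T1, ..., 6T16 of S_6. The discriminant of f is -95929008128, which is not a perfect square, so G is not contained in A_6. The transitive groups of degree 6 not contained in A_6 are: C_6 (6T1, order 6), S_3 (6T2, order 6), D_6 (6T3, order 12), C_3 x S_3 (6T5, order 18), A_4 x C_2 (6T6, order 24), S_4 (6T8, order 24), S_3 x S_3 (6T9, order 36), S_4 x C_2 (6T11, order 48), (S_3 x S_3) : C_2 (6T13, order 72), PGL(2,5) (6T14, order 120), S_6 (6T16, order 720). By Dedekind's theorem, for a prime p not dividing disc(f) the degrees of the irreducible factors of f mod p form the cycle type of an element of G. Factoring f modulo the 28 such primes p <= 127 (skipping 2, 29, 59, which divide the discriminant), each new pattern first appears at: mod 3: f = (x^3 + 2x + 1)(x^3 + x^2 + x + 2), pattern 3+3; mod 5: f = (x^6 + 2x^4 + 2x^3 + x^2 + x + 1), pattern 6; mod 7: f = (x)(x + 1)(x^4 + 2x^3 + 5x^2 + 3x + 4), pattern 4+1+1; mod 17: f = (x + 5)(x + 15)(x^2 + 10x + 5)(x^2 + 14x + 5), pattern 2+2+1+1; mod 23: f = (x^2 + 17x + 12)(x^2 + 19x + 8)(x^2 + 20x + 14), pattern 2+2+2; mod 67: f = (x^2 + 43x + 24)(x^4 + 34x^3 + 30x^2 + 63x + 47), pattern 4+2; mod 127: f = (x + 38)(x + 106)(x + 113)(x + 118)(x^2 + 16x + 58), pattern 2+1+1+1+1. No other pattern occurs in this range, so the set of observed cycle types is {3+3, 6, 4+1+1, 2+2+1+1, 2+2+2, 4+2, 2+1+1+1+1}. The candidates containing elements of all these cycle types are S_4 x C_2 (6T11) of order 48, S_6 (6T16) of order 720; the others are excluded. The observed types are precisely the cycle types that occur in S_4 x C_2 (6T11) (apart from the identity). Each of the other remaining candidates has further cycle types, and by the Chebotarev density theorem the matching factorization patterns would occur for a proportion of primes equal to their share of the group: S_6 (6T16) additionally contains elements of type 5+1, 3+2+1, 3+1+1+1 (304 of its 720 elements, about 42% of primes). None of the 28 primes tested shows any such pattern (for each of these groups the chance of that is below 10^-4), which rules them out. Hence G = S_4 x C_2 (6T11), of order 48.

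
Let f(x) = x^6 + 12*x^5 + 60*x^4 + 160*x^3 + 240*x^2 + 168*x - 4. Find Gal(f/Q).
A_6 (order 360)

The polynomial f is an irreducible sextic over Q, so G = Gal(f/Q) is one of the 16 transitive subgroups 6T1, ..., 6T16 of S_6. The discriminant of f is 746496000000 = 864000^2, a perfect square, so G is contained in A_6. The transitive groups of degree 6 contained in A_6 are: A_4 (6T4, order 12), S_4 (6T7, order 24), (C_3 x C_3) : C_4 (6T10, order 36), PSL(2,5) (6T12, order 60), A_6 (6T15, order 360). By Dedekind's theorem, for a prime p not dividing disc(f) the degrees of the irreducible factors of f mod p form the cycle type of an element of G. Factoring f modulo the 6 such primes p <= 23 (skipping 2, 3, 5, which divide the discriminant), each new pattern first appears at: mod 7: f = (x + 6)(x^5 + 6x^4 + 3x^3 + 2x^2 + 4x + 4), pattern 5+1; mod 23: f = (x + 4)(x + 13)(x + 18)(x^3 + x + 17), pattern 3+1+1+1. No other pattern occurs in this range, so the set of observed cycle types is {5+1, 3+1+1+1}. Among the candidates above, the only group containing elements of all these cycle types is A_6 (6T15) — each of A_4 (6T4), S_4 (6T7), (C_3 x C_3) : C_4 (6T10), PSL(2,5) (6T12) lacks at least one of them. Hence G = A_6 (6T15), of order 360.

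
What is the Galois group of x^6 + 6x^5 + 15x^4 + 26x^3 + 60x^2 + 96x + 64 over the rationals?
The polynomial f is an irreducible sextic over Q, so G = Gal(f/Q) is one of the 16 transitive subgroups 6T1, ..., 6T16 of S_6. The discriminant of f is -1160950579200, which is not a perfect square, so G is not contained in A_6. The transitive groups of degree 6 not contained in A_6 are: C_6 (6T1, order 6), S_3 (6T2, order 6), D_6 (6T3, order 12), C_3 x S_3 (6T5, order 18), A_4 x C_2 (6T6, order 24), S_4 (6T8, order 24), S_3 x S_3 (6T9, order 36), S_4 x C_2 (6T11, order 48), (S_3 x S_3) : C_2 (6T13, order 72), PGL(2,5) (6T14, order 120), S_6 (6T16, order 720). By Dedekind's theorem, for a prime p not dividing disc(f) the degrees of the irreducible factors of f mod p form the cycle type of an element of G. Factoring f modulo the 23 such primes p <= 101 (skipping 2, 3, 5, which divide the discriminant), each new pattern first appears at: mod 7: f = (x^3 + 3x^2 + 2x + 5)(x^3 + 3x^2 + 4x + 3), pattern 3+3; mod 11: f = (x^2 + 4)(x^2 + 8x + 6)(x^2 + 9x + 10), pattern 2+2+2; mod 61: f = (x + 25)(x + 27)(x + 44)(x + 48)(x + 50)(x + 56), pattern 1+1+1+1+1+1. No other pattern occurs in this range, so the set of observed cycle types is {3+3, 2+2+2, 1+1+1+1+1+1}. The candidates containing elements of all these cycle types are C_6 (6T1) of order 6, S_3 (6T2) of order 6, D_6 (6T3) of order 12, C_3 x S_3 (6T5) of order 18, A_4 x C_2 (6T6) of order 24, S_4 (6T8) of order 24, S_3 x S_3 (6T9) of order 36, S_4 x C_2 (6T11) of order 48, (S_3 x S_3) : C_2 (6T13) of order 72, PGL(2,5) (6T14) of order 120, S_6 (6T16) of order 720; the others are excluded. The observed types are precisely the cycle types that occur in S_3 (6T2). Each of the other remaining candidates has further cycle types, and by the Chebotarev density theorem the matching factorization patterns would occur for a proportion of primes equal to their share of the group: C_6 (6T1) additionally contains elements of type 6 (2 of its 6 elements, about 33% of primes); D_6 (6T3) additionally contains elements of type 6, 2+2+1+1 (5 of its 12 elements, about 42% of primes); C_3 x S_3 (6T5) additionally contains elements of type 6, 3+1+1+1 (10 of its 18 elements, about 56% of primes); A_4 x C_2 (6T6) additionally contains elements of type 6, 2+2+1+1, 2+1+1+1+1 (14 of its 24 elements, about 58% of primes); S_4 (6T8) additionally contains elements of type 4+1+1, 2+2+1+1 (9 of its 24 elements, about 38% of primes); S_3 x S_3 (6T9) additionally contains elements of type 6, 3+1+1+1, 2+2+1+1 (25 of its 36 elements, about 69% of primes); S_4 x C_2 (6T11) additionally contains elements of type 6, 4+2, 4+1+1, 2+2+1+1, 2+1+1+1+1 (32 of its 48 elements, about 67% of primes); (S_3 x S_3) : C_2 (6T13) additionally contains elements of type 6, 4+2, 3+2+1, 3+1+1+1, 2+2+1+1, 2+1+1+1+1 (61 of its 72 elements, about 85% of primes); PGL(2,5) (6T14) additionally contains elements of type 6, 5+1, 4+1+1, 2+2+1+1 (89 of its 120 elements, about 74% of primes); S_6 (6T16) additionally contains elements of type 6, 5+1, 4+2, 4+1+1, 3+2+1, 3+1+1+1, 2+2+1+1, 2+1+1+1+1 (664 of its 720 elements, about 92% of primes). None of the 23 primes tested shows any such pattern (for each of these groups the chance of that is below 10^-4), which rules them out. Hence G = S_3 (6T2), of order 6.

6T2: S_3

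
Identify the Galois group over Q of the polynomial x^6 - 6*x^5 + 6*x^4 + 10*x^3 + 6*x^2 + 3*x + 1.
The polynomial f is an irreducible sextic over Q, so G = Gal(f/Q) is one of the 16 transitive subgroups 6T1, ..., 6T16 of S_6. The discriminant of f is -51195483, which is not a perfect square, so G is not contained in A_6. The transitive groups of degree 6 not contained in A_6 are: C_6 (6T1, order 6), S_3 (6T2, order 6), D_6 (6T3, order 12), C_3 x S_3 (6T5, order 18), A_4 x C_2 (6T6, order 24), S_4 (6T8, order 24), S_3 x S_3 (6T9, order 36), S_4 x C_2 (6T11, order 48), (S_3 x S_3) : C_2 (6T13, order 72), PGL(2,5) (6T14, order 120), S_6 (6T16, order 720). By Dedekind's theorem, for a prime p not dividing disc(f) the degrees of the irreducible factors of f mod p form the cycle type of an element of G. Factoring f modulo the 33 such primes p <= 149 (skipping 3, 17, which divide the discriminant), each new pattern first appears at: mod 2: f = (x^6 + x + 1), pattern 6; mod 7: f = (x + 1)(x + 4)(x + 6)(x^3 + 4x^2 + 5x + 5), pattern 3+1+1+1; mod 19: f = (x^3 + 16x^2 + 2x + 8)(x^3 + 16x^2 + 14x + 12), pattern 3+3; mod 53: f = (x^2 + 4x + 26)(x^2 + 45x + 37)(x^2 + 51x + 20), pattern 2+2+2; mod 73: f = (x + 5)(x + 17)(x + 18)(x + 48)(x + 62)(x + 63), pattern 1+1+1+1+1+1. No other pattern occurs in this range, so the set of observed cycle types is {6, 3+1+1+1, 3+3, 2+2+2, 1+1+1+1+1+1}. The candidates containing elements of all these cycle types are C_3 x S_3 (6T5) of order 18, S_3 x S_3 (6T9) of order 36, (S_3 x S_3) : C_2 (6T13) of order 72, S_6 (6T16) of order 720; the others are excluded. The observed types are precisely the cycle types that occur in C_3 x S_3 (6T5). Each of the other remaining candidates has further cycle types, and by the Chebotarev density theorem the matching factorization patterns would occur for a proportion of primes equal to their share of the group: S_3 x S_3 (6T9) additionally contains elements of type 2+2+1+1 (9 of its 36 elements, about 25% of primes); (S_3 x S_3) : C_2 (6T13) additionally contains elements of type 4+2, 3+2+1, 2+2+1+1, 2+1+1+1+1 (45 of its 72 elements, about 62% of primes); S_6 (6T16) additionally contains elements of type 5+1, 4+2, 4+1+1, 3+2+1, 2+2+1+1, 2+1+1+1+1 (504 of its 720 elements, about 70% of primes). None of the 33 primes tested shows any such pattern (for each of these groups the chance of that is below 10^-4), which rules them out. Hence G = C_3 x S_3 (6T5), of order 18.

C_3 x S_3 (also written G18)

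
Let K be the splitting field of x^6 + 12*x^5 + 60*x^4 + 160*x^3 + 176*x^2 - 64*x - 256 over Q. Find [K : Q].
24

The degree of the splitting field over Q equals the order of the Galois group, so first determine the group. The polynomial f is an irreducible sextic over Q, so G = Gal(f/Q) is one of the 16 transitive subgroups 6T1, ..., 6T16 of S_6. The discriminant of f is 3603718079512576 = 60030976^2, a perfect square, so G is contained in A_6. The transitive groups of degree 6 contained in A_6 are: A_4 (6T4, order 12), S_4 (6T7, order 24), (C_3 x C_3) : C_4 (6T10, order 36), PSL(2,5) (6T12, order 60), A_6 (6T15, order 360). By Dedekind's theorem, for a prime p not dividing disc(f) the degrees of the irreducible factors of f mod p form the cycle type of an element of G. Factoring f modulo the 79 such primes p <= 419 (skipping 2, 229, which divide the discriminant), each new pattern first appears at: mod 3: f = (x^3 + x^2 + 2)(x^3 + 2x^2 + x + 1), pattern 3+3; mod 7: f = (x^2 + 4x + 6)(x^4 + x^3 + x^2 + 3x + 4), pattern 4+2; mod 23: f = (x + 7)(x + 20)(x^2 + 2x + 3)(x^2 + 6x + 11), pattern 2+2+1+1; mod 193: f = (x + 9)(x + 15)(x + 21)(x + 176)(x + 182)(x + 188), pattern 1+1+1+1+1+1. No other pattern occurs in this range, so the set of observed cycle types is {3+3, 4+2, 2+2+1+1, 1+1+1+1+1+1}. The candidates containing elements of all these cycle types are S_4 (6T7) of order 24, (C_3 x C_3) : C_4 (6T10) of order 36, A_6 (6T15) of order 360; the others are excluded. The observed types are precisely the cycle types that occur in S_4 (6T7). Each of the other remaining candidates has further cycle types, and by the Chebotarev density theorem the matching factorization patterns would occur for a proportion of primes equal to their share of the group: (C_3 x C_3) : C_4 (6T10) additionally contains elements of type 3+1+1+1 (4 of its 36 elements, about 11% of primes); A_6 (6T15) additionally contains elements of type 5+1, 3+1+1+1 (184 of its 360 elements, about 51% of primes). None of the 79 primes tested shows any such pattern (for each of these groups the chance of that is below 10^-4), which rules them out. Hence G = S_4 (6T7), of order 24. The Galois group S_4 (6T7) has order 24, so the splitting field has degree 24 over Q.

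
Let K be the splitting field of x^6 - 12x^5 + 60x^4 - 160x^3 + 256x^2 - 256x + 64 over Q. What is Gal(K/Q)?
S_4

The polynomial f is an irreducible sextic over Q, so G = Gal(f/Q) is one of the 16 transitive subgroups 6T1, ..., 6T16 of S_6. The discriminant of f is 66039417143296 = 8126464^2, a perfect square, so G is contained in A_6. The transitive groups of degree 6 contained in A_6 are: A_4 (6T4, order 12), S_4 (6T7, order 24), (C_3 x C_3) : C_4 (6T10, order 36), PSL(2,5) (6T12, order 60), A_6 (6T15, order 360). By Dedekind's theorem, for a prime p not dividing disc(f) the degrees of the irreducible factors of f mod p form the cycle type of an element of G. Factoring f modulo the 79 such primes p <= 419 (skipping 2, 31, which divide the discriminant), each new pattern first appears at: mod 3: f = (x^2 + 2x + 2)(x^4 + x^3 + 2x^2 + 2x + 2), pattern 4+2; mod 5: f = (x^3 + x^2 + x + 3)(x^3 + 2x^2 + 2x + 3), pattern 3+3; mod 11: f = (x + 3)(x + 4)(x^2 + 4x + 5)(x^2 + 10x + 4), pattern 2+2+1+1; mod 67: f = (x + 2)(x + 4)(x + 20)(x + 43)(x + 59)(x + 61), pattern 1+1+1+1+1+1. No other pattern occurs in this range, so the set of observed cycle types is {4+2, 3+3, 2+2+1+1, 1+1+1+1+1+1}. The candidates containing elements of all these cycle types are S_4 (6T7) of order 24, (C_3 x C_3) : C_4 (6T10) of order 36, A_6 (6T15) of order 360; the others are excluded. The observed types are precisely the cycle types that occur in S_4 (6T7). Each of the other remaining candidates has further cycle types, and by the Chebotarev density theorem the matching factorization patterns would occur for a proportion of primes equal to their share of the group: (C_3 x C_3) : C_4 (6T10) additionally contains elements of type 3+1+1+1 (4 of its 36 elements, about 11% of primes); A_6 (6T15) additionally contains elements of type 5+1, 3+1+1+1 (184 of its 360 elements, about 51% of primes). None of the 79 primes tested shows any such pattern (for each of these groups the chance of that is below 10^-4), which rules them out. Hence G = S_4 (6T7), of order 24.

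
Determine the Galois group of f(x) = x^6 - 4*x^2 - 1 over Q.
The polynomial f is an irreducible sextic over Q, so G = Gal(f/Q) is one of the 16 transitive subgroups 6T1, ..., 6T16 of S_6. The discriminant of f is 3356224 = 1832^2, a perfect square, so G is contained in A_6. The transitive groups of degree 6 contained in A_6 are: A_4 (6T4, order 12), S_4 (6T7, order 24), (C_3 x C_3) : C_4 (6T10, order 36), PSL(2,5) (6T12, order 60), A_6 (6T15, order 360). By Dedekind's theorem, for a prime p not dividing disc(f) the degrees of the irreducible factors of f mod p form the cycle type of an element of G. Factoring f modulo the 79 such primes p <= 419 (skipping 2, 229, which divide the discriminant), each new pattern first appears at: mod 3: f = (x^3 + x^2 + 2x + 1)(x^3 + 2x^2 + 2x + 2), pattern 3+3; mod 7: f = (x^2 + 4)(x^4 + 3x^2 + 5), pattern 4+2; mod 23: f = (x + 9)(x + 14)(x^2 + x + 18)(x^2 + 22x + 18), pattern 2+2+1+1; mod 193: f = (x + 87)(x + 90)(x + 93)(x + 100)(x + 103)(x + 106), pattern 1+1+1+1+1+1. No other pattern occurs in this range, so the set of observed cycle types is {3+3, 4+2, 2+2+1+1, 1+1+1+1+1+1}. The candidates containing elements of all these cycle types are S_4 (6T7) of order 24, (C_3 x C_3) : C_4 (6T10) of order 36, A_6 (6T15) of order 360; the others are excluded. The observed types are precisely the cycle types that occur in S_4 (6T7). Each of the other remaining candidates has further cycle types, and by the Chebotarev density theorem the matching factorization patterns would occur for a proportion of primes equal to their share of the group: (C_3 x C_3) : C_4 (6T10) additionally contains elements of type 3+1+1+1 (4 of its 36 elements, about 11% of primes); A_6 (6T15) additionally contains elements of type 5+1, 3+1+1+1 (184 of its 360 elements, about 51% of primes). None of the 79 primes tested shows any such pattern (for each of these groups the chance of that is below 10^-4), which rules them out. Hence G = S_4 (6T7), of order 24.

S_4, S_4(6d), the S_4-action on 6 points inside A_6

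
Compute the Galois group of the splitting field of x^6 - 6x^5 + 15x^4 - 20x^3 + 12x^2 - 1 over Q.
The polynomial f is an irreducible sextic over Q, so G = Gal(f/Q) is one of the 16 transitive subgroups 6T1, ..., 6T16 of S_6. The discriminant of f is -419904, which is not a perfect square, so G is not contained in A_6. The transitive groups of degree 6 not contained in A_6 are: C_6 (6T1, order 6), S_3 (6T2, order 6), D_6 (6T3, order 12), C_3 x S_3 (6T5, order 18), A_4 x C_2 (6T6, order 24), S_4 (6T8, order 24), S_3 x S_3 (6T9, order 36), S_4 x C_2 (6T11, order 48), (S_3 x S_3) : C_2 (6T13, order 72), PGL(2,5) (6T14, order 120), S_6 (6T16, order 720). By Dedekind's theorem, for a prime p not dividing disc(f) the degrees of the irreducible factors of f mod p form the cycle type of an element of G. Factoring f modulo the 33 such primes p <= 149 (skipping 2, 3, which divide the discriminant), each new pattern first appears at: mod 5: f = (x^3 + 4x + 2)(x^3 + 4x^2 + x + 2), pattern 3+3; mod 7: f = (x^6 + x^5 + x^4 + x^3 + 5x^2 + 6), pattern 6; mod 17: f = (x + 7)(x + 8)(x^2 + 15x + 4)(x^2 + 15x + 11), pattern 2+2+1+1; mod 19: f = (x + 2)(x + 7)(x + 10)(x + 15)(x^2 + 17x + 17), pattern 2+1+1+1+1; mod 71: f = (x^2 + 69x + 17)(x^2 + 69x + 26)(x^2 + 69x + 31), pattern 2+2+2. No other pattern occurs in this range, so the set of observed cycle types is {3+3, 6, 2+2+1+1, 2+1+1+1+1, 2+2+2}. The candidates containing elements of all these cycle types are A_4 x C_2 (6T6) of order 24, S_4 x C_2 (6T11) of order 48, (S_3 x S_3) : C_2 (6T13) of order 72, S_6 (6T16) of order 720; the others are excluded. The observed types are precisely the cycle types that occur in A_4 x C_2 (6T6) (apart from the identity). Each of the other remaining candidates has further cycle types, and by the Chebotarev density theorem the matching factorization patterns would occur for a proportion of primes equal to their share of the group: S_4 x C_2 (6T11) additionally contains elements of type 4+2, 4+1+1 (12 of its 48 elements, about 25% of primes); (S_3 x S_3) : C_2 (6T13) additionally contains elements of type 4+2, 3+2+1, 3+1+1+1 (34 of its 72 elements, about 47% of primes); S_6 (6T16) additionally contains elements of type 5+1, 4+2, 4+1+1, 3+2+1, 3+1+1+1 (484 of its 720 elements, about 67% of primes). None of the 33 primes tested shows any such pattern (for each of these groups the chance of that is below 10^-4), which rules them out. Hence G = A_4 x C_2 (6T6), of order 24.

6T6: A_4 x C_2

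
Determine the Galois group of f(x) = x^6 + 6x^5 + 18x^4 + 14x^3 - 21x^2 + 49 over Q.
PGL(2,5) (order 120)

The polynomial f is an irreducible sextic over Q, so G = Gal(f/Q) is one of the 16 transitive subgroups 6T1, ..., 6T16 of S_6. The discriminant of f is -28010528989632, which is not a perfect square, so G is not contained in A_6. The transitive groups of degree 6 not contained in A_6 are: C_6 (6T1, order 6), S_3 (6T2, order 6), D_6 (6T3, order 12), C_3 x S_3 (6T5, order 18), A_4 x C_2 (6T6, order 24), S_4 (6T8, order 24), S_3 x S_3 (6T9, order 36), S_4 x C_2 (6T11, order 48), (S_3 x S_3) : C_2 (6T13, order 72), PGL(2,5) (6T14, order 120), S_6 (6T16, order 720). By Dedekind's theorem, for a prime p not dividing disc(f) the degrees of the irreducible factors of f mod p form the cycle type of an element of G. Factoring f modulo the 21 such primes p <= 89 (skipping 2, 3, 7, which divide the discriminant), each new pattern first appears at: mod 5: f = (x^6 + x^5 + 3x^4 + 4x^3 + 4x^2 + 4), pattern 6; mod 11: f = (x + 8)(x^5 + 9x^4 + x^3 + 6x^2 + 8x + 2), pattern 5+1; mod 13: f = (x + 2)(x + 9)(x^4 + 8x^3 + 3x^2 + 6x + 2), pattern 4+1+1; mod 23: f = (x + 8)(x + 21)(x^2 + 3x + 11)(x^2 + 20x + 9), pattern 2+2+1+1; mod 43: f = (x^3 + 3x^2 + 3x + 13)(x^3 + 3x^2 + 6x + 17), pattern 3+3; mod 61: f = (x^2 + 15x + 31)(x^2 + 17x + 36)(x^2 + 35x + 40), pattern 2+2+2. No other pattern occurs in this range, so the set of observed cycle types is {6, 5+1, 4+1+1, 2+2+1+1, 3+3, 2+2+2}. The candidates containing elements of all these cycle types are PGL(2,5) (6T14) of order 120, S_6 (6T16) of order 720; the others are excluded. The observed types are precisely the cycle types that occur in PGL(2,5) (6T14) (apart from the identity). Each of the other remaining candidates has further cycle types, and by the Chebotarev density theorem the matching factorization patterns would occur for a proportion of primes equal to their share of the group: S_6 (6T16) additionally contains elements of type 4+2, 3+2+1, 3+1+1+1, 2+1+1+1+1 (265 of its 720 elements, about 37% of primes). None of the 21 primes tested shows any such pattern (for each of these groups the chance of that is below 10^-4), which rules them out. Hence G = PGL(2,5) (6T14), of order 120.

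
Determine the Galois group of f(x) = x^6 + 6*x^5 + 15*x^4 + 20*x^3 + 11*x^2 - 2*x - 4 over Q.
6T7: S_4

The polynomial f is an irreducible sextic over Q, so G = Gal(f/Q) is one of the 16 transitive subgroups 6T1, ..., 6T16 of S_6. The discriminant of f is 3356224 = 1832^2, a perfect square, so G is contained in A_6. The transitive groups of degree 6 contained in A_6 are: A_4 (6T4, order 12), S_4 (6T7, order 24), (C_3 x C_3) : C_4 (6T10, order 36), PSL(2,5) (6T12, order 60), A_6 (6T15, order 360). By Dedekind's theorem, for a prime p not dividing disc(f) the degrees of the irreducible factors of f mod p form the cycle type of an element of G. Factoring f modulo the 79 such primes p <= 419 (skipping 2, 229, which divide the discriminant), each new pattern first appears at: mod 3: f = (x^3 + x^2 + x + 2)(x^3 + 2x^2 + 1), pattern 3+3; mod 7: f = (x^2 + 2x + 5)(x^4 + 4x^3 + 2x^2 + 3x + 2), pattern 4+2; mod 23: f = (x + 10)(x + 15)(x^2 + x + 18)(x^2 + 3x + 20), pattern 2+2+1+1; mod 193: f = (x + 88)(x + 91)(x + 94)(x + 101)(x + 104)(x + 107), pattern 1+1+1+1+1+1. No other pattern occurs in this range, so the set of observed cycle types is {3+3, 4+2, 2+2+1+1, 1+1+1+1+1+1}. The candidates containing elements of all these cycle types are S_4 (6T7) of order 24, (C_3 x C_3) : C_4 (6T10) of order 36, A_6 (6T15) of order 360; the others are excluded. The observed types are precisely the cycle types that occur in S_4 (6T7). Each of the other remaining candidates has further cycle types, and by the Chebotarev density theorem the matching factorization patterns would occur for a proportion of primes equal to their share of the group: (C_3 x C_3) : C_4 (6T10) additionally contains elements of type 3+1+1+1 (4 of its 36 elements, about 11% of primes); A_6 (6T15) additionally contains elements of type 5+1, 3+1+1+1 (184 of its 360 elements, about 51% of primes). None of the 79 primes tested shows any such pattern (for each of these groups the chance of that is below 10^-4), which rules them out. Hence G = S_4 (6T7), of order 24.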